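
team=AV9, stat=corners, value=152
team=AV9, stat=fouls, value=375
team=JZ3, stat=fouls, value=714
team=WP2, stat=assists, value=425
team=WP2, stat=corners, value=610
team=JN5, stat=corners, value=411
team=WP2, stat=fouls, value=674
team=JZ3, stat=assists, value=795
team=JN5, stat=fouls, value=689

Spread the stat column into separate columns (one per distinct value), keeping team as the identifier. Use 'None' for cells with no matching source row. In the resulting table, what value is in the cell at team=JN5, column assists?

None

No long-format row has team=JN5 and stat=assists, so the cell is None.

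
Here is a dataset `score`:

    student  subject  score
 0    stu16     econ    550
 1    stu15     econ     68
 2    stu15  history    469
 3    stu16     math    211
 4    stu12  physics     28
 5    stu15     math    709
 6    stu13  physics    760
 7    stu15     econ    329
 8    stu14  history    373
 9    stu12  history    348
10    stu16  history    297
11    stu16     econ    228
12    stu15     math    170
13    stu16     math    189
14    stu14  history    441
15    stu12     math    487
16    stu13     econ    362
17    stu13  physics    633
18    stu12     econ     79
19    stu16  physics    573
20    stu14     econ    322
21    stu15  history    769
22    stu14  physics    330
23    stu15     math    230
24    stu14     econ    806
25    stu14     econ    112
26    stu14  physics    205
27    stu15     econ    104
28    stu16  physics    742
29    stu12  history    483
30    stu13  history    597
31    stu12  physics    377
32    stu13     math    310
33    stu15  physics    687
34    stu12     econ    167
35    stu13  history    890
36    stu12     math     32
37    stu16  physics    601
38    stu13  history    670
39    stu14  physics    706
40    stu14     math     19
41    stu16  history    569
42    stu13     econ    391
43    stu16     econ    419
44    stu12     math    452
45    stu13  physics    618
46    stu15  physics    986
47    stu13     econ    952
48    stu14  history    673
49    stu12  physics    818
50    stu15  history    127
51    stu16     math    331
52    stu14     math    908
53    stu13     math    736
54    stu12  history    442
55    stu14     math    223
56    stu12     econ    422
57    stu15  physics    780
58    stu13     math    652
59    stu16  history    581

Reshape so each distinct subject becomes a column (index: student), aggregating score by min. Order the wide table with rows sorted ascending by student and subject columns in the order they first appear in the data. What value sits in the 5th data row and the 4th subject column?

With rows sorted ascending by student, row 5 is student=stu16. subject columns in first-appearance order: econ, history, math, physics; column 4 is physics.
Long rows with student=stu16, subject=physics: min(573, 742, 601) = 573.

573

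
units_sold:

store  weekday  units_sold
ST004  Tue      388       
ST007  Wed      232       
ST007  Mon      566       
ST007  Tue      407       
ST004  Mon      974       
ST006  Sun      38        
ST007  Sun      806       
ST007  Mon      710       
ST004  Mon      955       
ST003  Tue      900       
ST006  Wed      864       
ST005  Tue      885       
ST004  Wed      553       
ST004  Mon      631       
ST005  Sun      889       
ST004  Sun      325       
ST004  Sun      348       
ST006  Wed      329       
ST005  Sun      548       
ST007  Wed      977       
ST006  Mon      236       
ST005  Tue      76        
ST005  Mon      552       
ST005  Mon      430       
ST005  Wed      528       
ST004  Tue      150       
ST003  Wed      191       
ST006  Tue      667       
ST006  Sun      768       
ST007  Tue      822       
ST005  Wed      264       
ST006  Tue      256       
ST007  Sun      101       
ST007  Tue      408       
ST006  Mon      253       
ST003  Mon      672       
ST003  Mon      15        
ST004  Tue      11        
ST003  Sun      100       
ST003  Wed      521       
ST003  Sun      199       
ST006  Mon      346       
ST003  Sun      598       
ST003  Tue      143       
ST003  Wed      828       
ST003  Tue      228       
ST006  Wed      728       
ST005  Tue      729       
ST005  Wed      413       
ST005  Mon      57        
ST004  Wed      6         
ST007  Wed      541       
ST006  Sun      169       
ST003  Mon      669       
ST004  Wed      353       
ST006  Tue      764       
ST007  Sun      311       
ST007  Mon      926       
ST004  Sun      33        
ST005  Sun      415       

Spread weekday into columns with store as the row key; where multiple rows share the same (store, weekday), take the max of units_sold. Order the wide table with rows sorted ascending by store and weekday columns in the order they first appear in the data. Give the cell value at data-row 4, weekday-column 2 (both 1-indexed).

With rows sorted ascending by store, row 4 is store=ST006. weekday columns in first-appearance order: Tue, Wed, Mon, Sun; column 2 is Wed.
Long rows with store=ST006, weekday=Wed: max(864, 329, 728) = 864.

864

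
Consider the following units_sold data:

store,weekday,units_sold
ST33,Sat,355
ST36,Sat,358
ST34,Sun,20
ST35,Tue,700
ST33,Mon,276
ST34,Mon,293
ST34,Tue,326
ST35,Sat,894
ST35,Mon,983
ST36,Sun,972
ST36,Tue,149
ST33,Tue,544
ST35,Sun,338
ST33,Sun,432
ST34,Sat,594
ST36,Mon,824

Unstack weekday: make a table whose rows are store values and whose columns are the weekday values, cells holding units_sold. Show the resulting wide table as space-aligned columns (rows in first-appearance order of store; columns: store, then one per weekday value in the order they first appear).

store  Sat  Sun  Tue  Mon
ST33   355  432  544  276
ST36   358  972  149  824
ST34   594  20   326  293
ST35   894  338  700  983

Columns: store plus the 4 distinct weekday values (Sat, Sun, Tue, Mon).
For example, row ST33 column Sat takes units_sold=355 from the long row (ST33, Sat).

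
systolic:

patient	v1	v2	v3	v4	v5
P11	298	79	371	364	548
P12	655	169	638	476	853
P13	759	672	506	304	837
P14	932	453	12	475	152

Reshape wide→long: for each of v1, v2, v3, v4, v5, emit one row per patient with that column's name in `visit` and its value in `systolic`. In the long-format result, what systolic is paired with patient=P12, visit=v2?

169

Unpivoting turns each (patient, wide-column) pair into one long row.
The wide cell at row P12, column v2 holds 169, so the long row (P12, v2) has systolic=169.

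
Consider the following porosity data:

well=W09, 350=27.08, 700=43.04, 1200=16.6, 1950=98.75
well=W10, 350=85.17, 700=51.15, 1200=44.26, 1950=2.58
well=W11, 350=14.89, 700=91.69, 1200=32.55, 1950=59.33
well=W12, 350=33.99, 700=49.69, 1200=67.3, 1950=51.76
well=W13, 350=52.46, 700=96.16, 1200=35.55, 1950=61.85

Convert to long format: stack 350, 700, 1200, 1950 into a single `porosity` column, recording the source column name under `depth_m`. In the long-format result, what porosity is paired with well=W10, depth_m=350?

85.17

Unpivoting turns each (well, wide-column) pair into one long row.
The wide cell at row W10, column 350 holds 85.17, so the long row (W10, 350) has porosity=85.17.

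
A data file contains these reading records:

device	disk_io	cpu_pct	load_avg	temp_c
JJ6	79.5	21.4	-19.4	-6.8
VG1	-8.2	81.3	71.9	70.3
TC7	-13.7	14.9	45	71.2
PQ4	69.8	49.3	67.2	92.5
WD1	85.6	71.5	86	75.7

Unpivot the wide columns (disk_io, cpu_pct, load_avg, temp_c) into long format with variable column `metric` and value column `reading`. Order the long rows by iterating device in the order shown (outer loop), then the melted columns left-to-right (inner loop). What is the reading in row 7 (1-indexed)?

71.9

20 rows total (5 × 4). Row 7: index ⌊(7-1)/4⌋ = 1 into device → VG1; (7-1) mod 4 = 2 into the melted columns → load_avg.
So row 7 is (VG1, load_avg, 71.9); reading = 71.9.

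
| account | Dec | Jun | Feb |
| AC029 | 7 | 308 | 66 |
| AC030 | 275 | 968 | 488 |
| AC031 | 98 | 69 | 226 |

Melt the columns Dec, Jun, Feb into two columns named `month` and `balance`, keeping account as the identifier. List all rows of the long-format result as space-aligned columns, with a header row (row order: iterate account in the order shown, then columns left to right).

Each (account, column) pair becomes one row: 3 × 3 = 9 rows.
For example, (AC029, Dec) → balance=7.

account  month  balance
AC029    Dec    7      
AC029    Jun    308    
AC029    Feb    66     
AC030    Dec    275    
AC030    Jun    968    
AC030    Feb    488    
AC031    Dec    98     
AC031    Jun    69     
AC031    Feb    226    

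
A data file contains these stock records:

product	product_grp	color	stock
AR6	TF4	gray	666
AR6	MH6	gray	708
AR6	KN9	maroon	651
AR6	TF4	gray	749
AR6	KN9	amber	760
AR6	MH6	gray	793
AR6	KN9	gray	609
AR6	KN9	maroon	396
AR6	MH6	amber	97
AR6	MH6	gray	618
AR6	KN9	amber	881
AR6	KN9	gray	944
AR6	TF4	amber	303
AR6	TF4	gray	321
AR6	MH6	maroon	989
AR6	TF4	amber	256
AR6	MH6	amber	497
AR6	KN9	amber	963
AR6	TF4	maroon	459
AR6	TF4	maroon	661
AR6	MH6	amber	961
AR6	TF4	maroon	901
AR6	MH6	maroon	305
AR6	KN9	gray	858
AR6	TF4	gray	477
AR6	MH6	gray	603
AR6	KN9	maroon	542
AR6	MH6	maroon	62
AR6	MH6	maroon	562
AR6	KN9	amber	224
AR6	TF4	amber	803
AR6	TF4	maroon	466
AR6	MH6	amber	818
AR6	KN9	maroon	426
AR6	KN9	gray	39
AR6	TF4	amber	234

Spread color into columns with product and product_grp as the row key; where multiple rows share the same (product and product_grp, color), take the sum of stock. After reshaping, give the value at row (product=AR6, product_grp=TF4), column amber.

Rows with product=AR6, product_grp=TF4 and color=amber: stock values are 303, 256, 803, 234.
303 + 256 + 803 + 234 = 1596.

1596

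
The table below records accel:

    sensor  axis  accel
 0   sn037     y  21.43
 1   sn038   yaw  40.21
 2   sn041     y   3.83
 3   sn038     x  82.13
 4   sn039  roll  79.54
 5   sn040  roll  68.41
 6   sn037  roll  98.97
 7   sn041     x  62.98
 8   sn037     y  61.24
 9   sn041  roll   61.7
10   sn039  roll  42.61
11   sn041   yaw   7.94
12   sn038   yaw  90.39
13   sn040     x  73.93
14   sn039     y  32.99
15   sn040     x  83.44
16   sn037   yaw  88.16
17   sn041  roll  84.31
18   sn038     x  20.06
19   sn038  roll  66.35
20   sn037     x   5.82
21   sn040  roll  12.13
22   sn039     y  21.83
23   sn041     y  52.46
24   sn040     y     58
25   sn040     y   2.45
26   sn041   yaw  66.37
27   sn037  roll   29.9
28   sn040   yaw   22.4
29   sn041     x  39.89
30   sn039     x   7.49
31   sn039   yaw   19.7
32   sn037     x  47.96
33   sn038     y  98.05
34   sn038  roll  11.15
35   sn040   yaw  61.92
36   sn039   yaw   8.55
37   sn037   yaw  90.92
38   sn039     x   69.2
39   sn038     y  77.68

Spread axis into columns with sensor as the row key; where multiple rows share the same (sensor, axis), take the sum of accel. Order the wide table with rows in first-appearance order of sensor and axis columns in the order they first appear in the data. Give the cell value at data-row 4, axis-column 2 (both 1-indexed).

With rows in first-appearance order of sensor, row 4 is sensor=sn039. axis columns in first-appearance order: y, yaw, x, roll; column 2 is yaw.
Long rows with sensor=sn039, axis=yaw: 19.7 + 8.55 = 28.25.

28.25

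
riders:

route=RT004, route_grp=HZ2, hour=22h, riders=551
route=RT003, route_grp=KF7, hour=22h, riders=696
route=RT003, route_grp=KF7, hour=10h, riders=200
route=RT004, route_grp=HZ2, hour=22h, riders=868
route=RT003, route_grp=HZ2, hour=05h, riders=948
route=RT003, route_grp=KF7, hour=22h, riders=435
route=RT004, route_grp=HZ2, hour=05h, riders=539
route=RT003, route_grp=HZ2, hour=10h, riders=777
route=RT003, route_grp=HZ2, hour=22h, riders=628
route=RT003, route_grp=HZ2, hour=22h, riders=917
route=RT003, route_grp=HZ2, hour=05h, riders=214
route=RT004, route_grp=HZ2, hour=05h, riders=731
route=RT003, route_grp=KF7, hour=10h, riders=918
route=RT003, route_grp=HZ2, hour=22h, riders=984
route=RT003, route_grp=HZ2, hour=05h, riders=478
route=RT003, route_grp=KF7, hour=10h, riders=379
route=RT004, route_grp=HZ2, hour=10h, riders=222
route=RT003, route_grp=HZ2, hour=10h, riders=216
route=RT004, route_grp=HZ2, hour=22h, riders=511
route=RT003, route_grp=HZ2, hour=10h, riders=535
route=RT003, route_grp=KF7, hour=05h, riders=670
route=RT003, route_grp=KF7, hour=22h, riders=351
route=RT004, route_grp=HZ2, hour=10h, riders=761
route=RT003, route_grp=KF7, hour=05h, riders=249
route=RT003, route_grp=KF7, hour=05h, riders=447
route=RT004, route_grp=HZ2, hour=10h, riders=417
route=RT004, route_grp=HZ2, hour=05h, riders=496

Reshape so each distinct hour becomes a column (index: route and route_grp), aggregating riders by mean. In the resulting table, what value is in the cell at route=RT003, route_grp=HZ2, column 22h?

843

Rows with route=RT003, route_grp=HZ2 and hour=22h: riders values are 628, 917, 984.
(628 + 917 + 984) / 3 = 843.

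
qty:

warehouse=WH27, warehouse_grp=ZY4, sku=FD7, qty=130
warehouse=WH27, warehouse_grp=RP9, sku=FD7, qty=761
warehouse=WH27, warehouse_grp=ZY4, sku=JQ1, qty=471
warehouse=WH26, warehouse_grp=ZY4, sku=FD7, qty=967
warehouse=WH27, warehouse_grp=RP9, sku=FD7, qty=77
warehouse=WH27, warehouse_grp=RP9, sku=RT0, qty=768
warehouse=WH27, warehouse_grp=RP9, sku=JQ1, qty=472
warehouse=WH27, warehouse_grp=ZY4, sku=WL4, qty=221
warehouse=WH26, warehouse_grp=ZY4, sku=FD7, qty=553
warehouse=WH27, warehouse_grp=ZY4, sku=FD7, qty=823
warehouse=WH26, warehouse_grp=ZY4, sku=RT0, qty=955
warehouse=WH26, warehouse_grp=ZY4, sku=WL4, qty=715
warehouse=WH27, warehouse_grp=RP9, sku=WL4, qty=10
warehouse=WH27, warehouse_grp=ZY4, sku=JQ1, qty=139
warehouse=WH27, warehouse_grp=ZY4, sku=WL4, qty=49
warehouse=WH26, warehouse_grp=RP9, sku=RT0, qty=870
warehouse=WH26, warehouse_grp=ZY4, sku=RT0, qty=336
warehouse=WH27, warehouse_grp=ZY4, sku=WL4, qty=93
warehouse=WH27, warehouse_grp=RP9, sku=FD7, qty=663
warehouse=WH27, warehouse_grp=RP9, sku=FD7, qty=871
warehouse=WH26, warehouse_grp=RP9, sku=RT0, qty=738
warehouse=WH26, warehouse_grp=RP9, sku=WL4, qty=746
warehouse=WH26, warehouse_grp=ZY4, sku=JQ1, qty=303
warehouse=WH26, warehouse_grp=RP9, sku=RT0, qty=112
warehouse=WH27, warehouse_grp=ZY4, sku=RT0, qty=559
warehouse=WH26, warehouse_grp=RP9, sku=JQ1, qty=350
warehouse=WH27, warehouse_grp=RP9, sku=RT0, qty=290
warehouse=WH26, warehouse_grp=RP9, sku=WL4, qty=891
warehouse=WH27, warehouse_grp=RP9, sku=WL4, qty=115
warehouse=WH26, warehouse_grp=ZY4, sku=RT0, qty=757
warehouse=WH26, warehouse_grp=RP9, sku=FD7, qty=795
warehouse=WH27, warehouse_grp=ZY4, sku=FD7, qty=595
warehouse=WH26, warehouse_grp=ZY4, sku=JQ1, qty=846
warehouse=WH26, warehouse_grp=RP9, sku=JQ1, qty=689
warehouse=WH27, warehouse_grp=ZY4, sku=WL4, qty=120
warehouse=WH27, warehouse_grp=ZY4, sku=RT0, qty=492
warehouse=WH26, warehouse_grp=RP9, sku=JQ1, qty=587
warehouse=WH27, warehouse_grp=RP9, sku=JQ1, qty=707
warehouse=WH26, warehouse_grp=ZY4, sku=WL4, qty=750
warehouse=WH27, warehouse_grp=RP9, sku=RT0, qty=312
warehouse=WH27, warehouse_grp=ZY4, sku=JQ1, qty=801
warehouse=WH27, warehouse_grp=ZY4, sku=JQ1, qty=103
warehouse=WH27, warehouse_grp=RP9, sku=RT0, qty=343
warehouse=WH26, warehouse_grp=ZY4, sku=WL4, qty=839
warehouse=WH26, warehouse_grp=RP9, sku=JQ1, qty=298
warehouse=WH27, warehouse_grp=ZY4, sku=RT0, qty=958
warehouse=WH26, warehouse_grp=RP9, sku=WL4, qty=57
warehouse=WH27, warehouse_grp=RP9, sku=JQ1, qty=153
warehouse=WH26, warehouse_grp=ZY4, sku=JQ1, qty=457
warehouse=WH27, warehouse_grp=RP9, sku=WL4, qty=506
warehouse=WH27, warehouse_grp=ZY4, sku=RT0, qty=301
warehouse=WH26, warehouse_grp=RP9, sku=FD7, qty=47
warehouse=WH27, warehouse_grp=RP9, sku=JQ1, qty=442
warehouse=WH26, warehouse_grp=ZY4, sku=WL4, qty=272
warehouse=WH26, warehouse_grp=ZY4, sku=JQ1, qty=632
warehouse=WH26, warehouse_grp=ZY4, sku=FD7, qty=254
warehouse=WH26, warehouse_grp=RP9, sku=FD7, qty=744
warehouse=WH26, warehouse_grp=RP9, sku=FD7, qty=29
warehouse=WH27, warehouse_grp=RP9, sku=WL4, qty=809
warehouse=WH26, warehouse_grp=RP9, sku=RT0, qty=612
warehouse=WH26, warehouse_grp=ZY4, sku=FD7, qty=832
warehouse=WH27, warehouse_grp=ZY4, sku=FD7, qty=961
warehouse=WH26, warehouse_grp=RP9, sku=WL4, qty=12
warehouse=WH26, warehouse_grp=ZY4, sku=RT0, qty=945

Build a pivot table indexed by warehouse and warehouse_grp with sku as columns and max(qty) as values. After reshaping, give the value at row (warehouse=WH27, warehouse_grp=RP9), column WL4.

809

Rows with warehouse=WH27, warehouse_grp=RP9 and sku=WL4: qty values are 10, 115, 506, 809.
max(10, 115, 506, 809) = 809.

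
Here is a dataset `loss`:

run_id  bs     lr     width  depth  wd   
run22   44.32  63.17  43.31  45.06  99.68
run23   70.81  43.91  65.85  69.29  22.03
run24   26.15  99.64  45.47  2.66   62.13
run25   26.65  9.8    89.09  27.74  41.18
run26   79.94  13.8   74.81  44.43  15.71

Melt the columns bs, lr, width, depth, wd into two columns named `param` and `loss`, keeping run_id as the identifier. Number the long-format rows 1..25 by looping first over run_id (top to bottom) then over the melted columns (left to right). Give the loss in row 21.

79.94

25 rows total (5 × 5). Row 21: index ⌊(21-1)/5⌋ = 4 into run_id → run26; (21-1) mod 5 = 0 into the melted columns → bs.
So row 21 is (run26, bs, 79.94); loss = 79.94.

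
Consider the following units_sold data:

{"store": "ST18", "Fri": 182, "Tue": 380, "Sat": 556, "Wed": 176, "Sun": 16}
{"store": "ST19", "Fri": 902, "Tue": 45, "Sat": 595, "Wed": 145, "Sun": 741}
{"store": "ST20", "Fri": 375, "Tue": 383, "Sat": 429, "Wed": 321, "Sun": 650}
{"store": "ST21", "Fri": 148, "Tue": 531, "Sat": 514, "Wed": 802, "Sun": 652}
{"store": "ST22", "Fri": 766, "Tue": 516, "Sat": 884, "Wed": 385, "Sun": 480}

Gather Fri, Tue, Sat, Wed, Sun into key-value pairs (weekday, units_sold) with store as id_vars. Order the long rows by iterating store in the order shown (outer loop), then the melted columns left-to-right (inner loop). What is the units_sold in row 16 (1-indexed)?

25 rows total (5 × 5). Row 16: index ⌊(16-1)/5⌋ = 3 into store → ST21; (16-1) mod 5 = 0 into the melted columns → Fri.
So row 16 is (ST21, Fri, 148); units_sold = 148.

148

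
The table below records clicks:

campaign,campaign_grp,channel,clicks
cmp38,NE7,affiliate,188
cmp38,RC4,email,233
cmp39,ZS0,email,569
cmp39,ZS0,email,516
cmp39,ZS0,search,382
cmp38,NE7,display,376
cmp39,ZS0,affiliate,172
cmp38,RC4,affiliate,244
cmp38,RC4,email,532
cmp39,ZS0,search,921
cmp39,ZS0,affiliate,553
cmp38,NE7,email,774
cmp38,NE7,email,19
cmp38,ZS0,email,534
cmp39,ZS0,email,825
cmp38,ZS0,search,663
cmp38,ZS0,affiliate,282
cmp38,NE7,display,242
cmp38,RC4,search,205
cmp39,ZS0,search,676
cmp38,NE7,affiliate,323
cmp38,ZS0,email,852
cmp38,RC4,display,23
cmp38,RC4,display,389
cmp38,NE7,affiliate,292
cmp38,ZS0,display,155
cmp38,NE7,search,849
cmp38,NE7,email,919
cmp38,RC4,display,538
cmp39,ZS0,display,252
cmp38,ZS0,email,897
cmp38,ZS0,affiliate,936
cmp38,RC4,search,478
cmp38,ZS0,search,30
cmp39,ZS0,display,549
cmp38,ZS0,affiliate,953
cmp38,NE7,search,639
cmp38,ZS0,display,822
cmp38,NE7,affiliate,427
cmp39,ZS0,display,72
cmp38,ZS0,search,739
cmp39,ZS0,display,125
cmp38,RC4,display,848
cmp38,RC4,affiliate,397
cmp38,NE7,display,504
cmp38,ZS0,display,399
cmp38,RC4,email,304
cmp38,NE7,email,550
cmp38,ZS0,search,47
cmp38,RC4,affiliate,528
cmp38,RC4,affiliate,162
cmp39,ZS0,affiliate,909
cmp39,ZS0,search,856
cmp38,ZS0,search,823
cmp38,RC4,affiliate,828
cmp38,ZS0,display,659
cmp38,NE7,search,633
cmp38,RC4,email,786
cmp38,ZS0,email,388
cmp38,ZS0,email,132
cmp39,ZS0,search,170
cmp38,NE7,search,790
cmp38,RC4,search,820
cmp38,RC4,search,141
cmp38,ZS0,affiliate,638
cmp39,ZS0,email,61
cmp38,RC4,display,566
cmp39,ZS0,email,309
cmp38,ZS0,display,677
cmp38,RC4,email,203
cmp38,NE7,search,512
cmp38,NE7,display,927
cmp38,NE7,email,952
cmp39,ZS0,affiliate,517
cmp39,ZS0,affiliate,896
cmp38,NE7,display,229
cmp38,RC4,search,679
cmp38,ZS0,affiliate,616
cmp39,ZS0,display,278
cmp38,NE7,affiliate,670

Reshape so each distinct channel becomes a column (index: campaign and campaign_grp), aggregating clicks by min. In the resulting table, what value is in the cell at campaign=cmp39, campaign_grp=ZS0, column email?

Rows with campaign=cmp39, campaign_grp=ZS0 and channel=email: clicks values are 569, 516, 825, 61, 309.
min(569, 516, 825, 61, 309) = 61.

61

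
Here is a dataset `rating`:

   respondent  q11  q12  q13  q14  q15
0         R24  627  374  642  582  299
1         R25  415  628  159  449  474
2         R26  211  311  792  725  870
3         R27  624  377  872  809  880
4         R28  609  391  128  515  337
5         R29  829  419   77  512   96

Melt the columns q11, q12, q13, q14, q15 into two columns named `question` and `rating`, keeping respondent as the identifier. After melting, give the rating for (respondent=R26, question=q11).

Unpivoting turns each (respondent, wide-column) pair into one long row.
The wide cell at row R26, column q11 holds 211, so the long row (R26, q11) has rating=211.

211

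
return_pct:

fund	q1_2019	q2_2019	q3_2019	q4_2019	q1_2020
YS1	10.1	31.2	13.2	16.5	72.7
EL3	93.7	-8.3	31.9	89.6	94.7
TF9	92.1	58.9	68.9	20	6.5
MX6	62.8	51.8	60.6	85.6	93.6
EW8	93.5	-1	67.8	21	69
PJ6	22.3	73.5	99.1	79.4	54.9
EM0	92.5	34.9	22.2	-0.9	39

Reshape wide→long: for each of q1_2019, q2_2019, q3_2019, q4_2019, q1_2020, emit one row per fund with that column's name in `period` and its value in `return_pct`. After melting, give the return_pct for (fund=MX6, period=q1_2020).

93.6

Unpivoting turns each (fund, wide-column) pair into one long row.
The wide cell at row MX6, column q1_2020 holds 93.6, so the long row (MX6, q1_2020) has return_pct=93.6.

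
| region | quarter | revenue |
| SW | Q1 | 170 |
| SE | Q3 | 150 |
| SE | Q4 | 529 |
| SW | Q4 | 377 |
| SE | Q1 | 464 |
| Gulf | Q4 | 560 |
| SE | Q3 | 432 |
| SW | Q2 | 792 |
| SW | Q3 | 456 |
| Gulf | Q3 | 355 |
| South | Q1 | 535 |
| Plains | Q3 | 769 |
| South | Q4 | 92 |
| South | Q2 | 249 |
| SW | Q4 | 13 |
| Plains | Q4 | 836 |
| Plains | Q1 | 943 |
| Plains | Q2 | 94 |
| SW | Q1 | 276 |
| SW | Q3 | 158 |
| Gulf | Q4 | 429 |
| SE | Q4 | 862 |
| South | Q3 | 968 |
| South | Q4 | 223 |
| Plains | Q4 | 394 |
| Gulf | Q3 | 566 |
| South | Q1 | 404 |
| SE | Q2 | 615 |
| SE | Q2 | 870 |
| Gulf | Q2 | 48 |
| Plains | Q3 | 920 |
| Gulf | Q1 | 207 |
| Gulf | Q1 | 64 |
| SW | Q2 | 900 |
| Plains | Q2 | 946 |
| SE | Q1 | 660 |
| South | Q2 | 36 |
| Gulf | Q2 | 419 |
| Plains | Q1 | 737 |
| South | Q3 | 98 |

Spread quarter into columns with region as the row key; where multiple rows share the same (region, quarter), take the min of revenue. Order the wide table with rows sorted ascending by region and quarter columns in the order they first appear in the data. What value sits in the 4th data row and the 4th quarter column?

792

With rows sorted ascending by region, row 4 is region=SW. quarter columns in first-appearance order: Q1, Q3, Q4, Q2; column 4 is Q2.
Long rows with region=SW, quarter=Q2: min(792, 900) = 792.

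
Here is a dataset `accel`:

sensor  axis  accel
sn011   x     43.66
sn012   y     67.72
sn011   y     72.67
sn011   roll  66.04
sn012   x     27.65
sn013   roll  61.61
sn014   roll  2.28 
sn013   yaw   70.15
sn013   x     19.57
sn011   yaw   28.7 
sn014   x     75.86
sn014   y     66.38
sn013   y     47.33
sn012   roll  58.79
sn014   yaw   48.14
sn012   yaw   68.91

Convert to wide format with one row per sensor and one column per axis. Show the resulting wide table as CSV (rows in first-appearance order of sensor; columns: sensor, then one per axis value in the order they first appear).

sensor,x,y,roll,yaw
sn011,43.66,72.67,66.04,28.7
sn012,27.65,67.72,58.79,68.91
sn013,19.57,47.33,61.61,70.15
sn014,75.86,66.38,2.28,48.14

Columns: sensor plus the 4 distinct axis values (x, y, roll, yaw).
For example, row sn011 column x takes accel=43.66 from the long row (sn011, x).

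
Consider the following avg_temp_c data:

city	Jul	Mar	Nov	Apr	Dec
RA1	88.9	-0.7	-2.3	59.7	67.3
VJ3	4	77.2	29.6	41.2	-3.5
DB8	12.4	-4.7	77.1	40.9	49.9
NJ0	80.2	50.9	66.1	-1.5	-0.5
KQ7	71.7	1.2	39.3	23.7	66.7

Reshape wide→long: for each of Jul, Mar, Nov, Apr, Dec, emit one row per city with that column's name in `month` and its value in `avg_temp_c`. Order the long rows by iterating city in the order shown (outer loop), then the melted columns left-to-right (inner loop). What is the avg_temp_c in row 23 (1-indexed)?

25 rows total (5 × 5). Row 23: index ⌊(23-1)/5⌋ = 4 into city → KQ7; (23-1) mod 5 = 2 into the melted columns → Nov.
So row 23 is (KQ7, Nov, 39.3); avg_temp_c = 39.3.

39.3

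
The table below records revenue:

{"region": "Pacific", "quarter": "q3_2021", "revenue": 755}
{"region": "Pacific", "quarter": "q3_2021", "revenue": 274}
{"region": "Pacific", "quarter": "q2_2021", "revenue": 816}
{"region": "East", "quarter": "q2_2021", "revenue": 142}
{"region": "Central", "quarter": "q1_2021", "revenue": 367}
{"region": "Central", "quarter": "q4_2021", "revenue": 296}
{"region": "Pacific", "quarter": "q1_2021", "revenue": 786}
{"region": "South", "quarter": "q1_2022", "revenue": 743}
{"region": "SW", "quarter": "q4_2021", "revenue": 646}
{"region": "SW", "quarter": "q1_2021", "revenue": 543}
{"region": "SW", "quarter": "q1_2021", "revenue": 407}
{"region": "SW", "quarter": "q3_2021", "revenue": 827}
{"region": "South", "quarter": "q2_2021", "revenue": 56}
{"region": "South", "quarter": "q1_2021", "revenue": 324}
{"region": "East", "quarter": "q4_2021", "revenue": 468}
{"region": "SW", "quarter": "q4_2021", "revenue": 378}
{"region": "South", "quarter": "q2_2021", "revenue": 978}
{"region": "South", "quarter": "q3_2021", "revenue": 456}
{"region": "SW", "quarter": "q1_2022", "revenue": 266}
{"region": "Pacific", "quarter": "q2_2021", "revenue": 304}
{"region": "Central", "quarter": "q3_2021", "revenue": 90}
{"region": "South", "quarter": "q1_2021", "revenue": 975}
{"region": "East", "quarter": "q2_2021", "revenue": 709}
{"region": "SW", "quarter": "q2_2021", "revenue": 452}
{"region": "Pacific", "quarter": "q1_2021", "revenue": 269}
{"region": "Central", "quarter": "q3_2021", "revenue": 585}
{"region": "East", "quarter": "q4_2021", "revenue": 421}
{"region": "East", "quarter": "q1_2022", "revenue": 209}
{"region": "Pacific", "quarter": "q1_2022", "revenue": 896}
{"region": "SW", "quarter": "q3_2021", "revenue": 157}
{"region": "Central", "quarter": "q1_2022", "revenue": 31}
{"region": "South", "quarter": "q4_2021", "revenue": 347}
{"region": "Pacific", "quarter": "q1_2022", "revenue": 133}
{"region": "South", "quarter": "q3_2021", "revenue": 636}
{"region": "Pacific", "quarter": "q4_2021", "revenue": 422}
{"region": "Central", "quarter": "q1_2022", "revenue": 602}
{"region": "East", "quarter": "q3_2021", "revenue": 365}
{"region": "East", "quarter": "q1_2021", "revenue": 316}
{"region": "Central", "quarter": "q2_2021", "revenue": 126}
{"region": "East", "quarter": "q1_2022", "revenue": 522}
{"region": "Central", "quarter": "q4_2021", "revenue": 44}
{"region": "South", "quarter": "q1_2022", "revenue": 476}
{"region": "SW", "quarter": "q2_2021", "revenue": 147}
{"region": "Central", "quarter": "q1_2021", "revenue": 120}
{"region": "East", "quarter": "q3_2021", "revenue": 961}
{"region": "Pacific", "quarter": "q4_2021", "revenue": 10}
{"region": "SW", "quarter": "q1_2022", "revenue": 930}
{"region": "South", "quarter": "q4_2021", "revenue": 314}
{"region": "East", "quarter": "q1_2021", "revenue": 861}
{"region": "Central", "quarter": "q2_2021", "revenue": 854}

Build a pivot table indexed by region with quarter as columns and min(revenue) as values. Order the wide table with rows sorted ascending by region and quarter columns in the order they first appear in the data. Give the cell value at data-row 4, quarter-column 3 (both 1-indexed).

407

With rows sorted ascending by region, row 4 is region=SW. quarter columns in first-appearance order: q3_2021, q2_2021, q1_2021, q4_2021, q1_2022; column 3 is q1_2021.
Long rows with region=SW, quarter=q1_2021: min(543, 407) = 407.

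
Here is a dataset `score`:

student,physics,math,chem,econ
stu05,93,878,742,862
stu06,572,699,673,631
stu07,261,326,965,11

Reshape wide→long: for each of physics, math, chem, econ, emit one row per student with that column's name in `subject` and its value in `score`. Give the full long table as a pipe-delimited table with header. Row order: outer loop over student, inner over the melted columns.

| student | subject | score |
| stu05 | physics | 93 |
| stu05 | math | 878 |
| stu05 | chem | 742 |
| stu05 | econ | 862 |
| stu06 | physics | 572 |
| stu06 | math | 699 |
| stu06 | chem | 673 |
| stu06 | econ | 631 |
| stu07 | physics | 261 |
| stu07 | math | 326 |
| stu07 | chem | 965 |
| stu07 | econ | 11 |

Each (student, column) pair becomes one row: 3 × 4 = 12 rows.
For example, (stu05, physics) → score=93.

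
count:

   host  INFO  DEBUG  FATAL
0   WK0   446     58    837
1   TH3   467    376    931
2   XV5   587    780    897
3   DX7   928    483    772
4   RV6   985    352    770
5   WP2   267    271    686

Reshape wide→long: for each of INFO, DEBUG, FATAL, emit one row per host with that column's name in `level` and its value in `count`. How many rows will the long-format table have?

6 host values × 3 melted columns = 18 rows.

18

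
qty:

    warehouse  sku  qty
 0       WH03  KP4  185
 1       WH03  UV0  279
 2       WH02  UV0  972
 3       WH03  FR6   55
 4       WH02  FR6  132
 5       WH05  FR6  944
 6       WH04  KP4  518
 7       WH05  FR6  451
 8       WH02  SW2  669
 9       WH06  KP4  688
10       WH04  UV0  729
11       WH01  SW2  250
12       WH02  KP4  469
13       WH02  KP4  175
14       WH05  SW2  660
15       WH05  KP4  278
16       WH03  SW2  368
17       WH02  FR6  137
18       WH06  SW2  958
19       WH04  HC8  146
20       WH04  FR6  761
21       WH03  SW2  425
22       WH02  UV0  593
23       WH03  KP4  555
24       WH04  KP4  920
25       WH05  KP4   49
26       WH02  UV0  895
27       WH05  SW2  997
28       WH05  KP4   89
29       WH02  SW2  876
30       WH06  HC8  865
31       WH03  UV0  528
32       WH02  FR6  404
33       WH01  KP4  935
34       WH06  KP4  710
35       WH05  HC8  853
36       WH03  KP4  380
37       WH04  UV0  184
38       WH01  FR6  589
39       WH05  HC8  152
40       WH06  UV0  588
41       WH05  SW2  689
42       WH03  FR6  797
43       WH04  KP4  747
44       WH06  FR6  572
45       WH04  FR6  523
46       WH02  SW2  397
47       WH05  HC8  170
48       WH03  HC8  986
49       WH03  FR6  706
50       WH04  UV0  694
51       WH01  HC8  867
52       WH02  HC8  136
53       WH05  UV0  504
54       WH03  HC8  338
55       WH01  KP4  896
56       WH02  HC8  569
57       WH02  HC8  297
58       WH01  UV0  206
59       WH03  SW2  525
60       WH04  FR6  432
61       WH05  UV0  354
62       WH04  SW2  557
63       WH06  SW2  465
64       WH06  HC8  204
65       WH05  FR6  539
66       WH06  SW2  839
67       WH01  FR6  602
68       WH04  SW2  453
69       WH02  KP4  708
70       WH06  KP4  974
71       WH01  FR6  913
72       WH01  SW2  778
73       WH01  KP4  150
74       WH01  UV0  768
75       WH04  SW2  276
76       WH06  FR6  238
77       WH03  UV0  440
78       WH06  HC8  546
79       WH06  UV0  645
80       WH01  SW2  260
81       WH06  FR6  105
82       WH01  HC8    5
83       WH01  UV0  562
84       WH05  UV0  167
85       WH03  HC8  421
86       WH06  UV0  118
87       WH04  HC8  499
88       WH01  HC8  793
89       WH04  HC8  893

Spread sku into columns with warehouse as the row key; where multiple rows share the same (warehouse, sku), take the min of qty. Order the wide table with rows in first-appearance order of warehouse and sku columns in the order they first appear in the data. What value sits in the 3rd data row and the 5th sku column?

With rows in first-appearance order of warehouse, row 3 is warehouse=WH05. sku columns in first-appearance order: KP4, UV0, FR6, SW2, HC8; column 5 is HC8.
Long rows with warehouse=WH05, sku=HC8: min(853, 152, 170) = 152.

152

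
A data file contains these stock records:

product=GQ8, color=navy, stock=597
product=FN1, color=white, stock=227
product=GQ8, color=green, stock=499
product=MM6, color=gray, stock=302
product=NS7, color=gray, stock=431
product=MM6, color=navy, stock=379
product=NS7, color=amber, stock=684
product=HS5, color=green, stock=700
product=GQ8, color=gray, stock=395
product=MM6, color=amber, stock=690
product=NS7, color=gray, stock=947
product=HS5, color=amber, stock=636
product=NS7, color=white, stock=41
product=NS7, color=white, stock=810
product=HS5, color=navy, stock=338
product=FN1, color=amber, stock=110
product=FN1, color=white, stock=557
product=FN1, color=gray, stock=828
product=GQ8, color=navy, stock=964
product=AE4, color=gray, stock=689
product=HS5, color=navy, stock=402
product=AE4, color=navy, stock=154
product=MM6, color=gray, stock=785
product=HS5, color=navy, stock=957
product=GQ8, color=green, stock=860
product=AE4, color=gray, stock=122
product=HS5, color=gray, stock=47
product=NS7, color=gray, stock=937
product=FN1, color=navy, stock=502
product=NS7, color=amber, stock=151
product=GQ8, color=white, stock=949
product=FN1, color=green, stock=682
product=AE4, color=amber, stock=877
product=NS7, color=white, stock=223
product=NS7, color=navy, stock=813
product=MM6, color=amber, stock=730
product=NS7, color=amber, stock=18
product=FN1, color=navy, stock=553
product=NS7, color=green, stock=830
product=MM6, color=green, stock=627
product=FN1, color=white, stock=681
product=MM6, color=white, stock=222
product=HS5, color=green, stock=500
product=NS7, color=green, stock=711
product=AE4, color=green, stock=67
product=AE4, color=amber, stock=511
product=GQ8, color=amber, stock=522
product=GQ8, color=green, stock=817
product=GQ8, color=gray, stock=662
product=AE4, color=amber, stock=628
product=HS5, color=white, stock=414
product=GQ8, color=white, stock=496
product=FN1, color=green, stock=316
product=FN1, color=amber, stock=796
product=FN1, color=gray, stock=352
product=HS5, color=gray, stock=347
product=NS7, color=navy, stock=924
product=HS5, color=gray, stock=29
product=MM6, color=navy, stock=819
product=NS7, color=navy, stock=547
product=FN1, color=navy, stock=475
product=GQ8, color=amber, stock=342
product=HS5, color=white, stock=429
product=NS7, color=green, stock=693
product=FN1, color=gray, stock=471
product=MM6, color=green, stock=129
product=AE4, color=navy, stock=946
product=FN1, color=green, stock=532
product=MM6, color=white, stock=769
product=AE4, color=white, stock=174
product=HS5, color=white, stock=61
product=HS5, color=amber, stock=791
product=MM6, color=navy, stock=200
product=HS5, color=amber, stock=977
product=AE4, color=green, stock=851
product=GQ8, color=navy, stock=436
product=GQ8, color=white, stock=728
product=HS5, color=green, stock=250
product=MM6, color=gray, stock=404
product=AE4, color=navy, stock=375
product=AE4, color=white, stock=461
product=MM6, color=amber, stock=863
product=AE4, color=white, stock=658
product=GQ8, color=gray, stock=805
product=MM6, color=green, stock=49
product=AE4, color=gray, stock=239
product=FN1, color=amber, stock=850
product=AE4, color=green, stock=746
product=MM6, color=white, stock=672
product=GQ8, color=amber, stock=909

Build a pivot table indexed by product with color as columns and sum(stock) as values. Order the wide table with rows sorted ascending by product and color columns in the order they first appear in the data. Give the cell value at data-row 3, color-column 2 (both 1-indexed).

With rows sorted ascending by product, row 3 is product=GQ8. color columns in first-appearance order: navy, white, green, gray, amber; column 2 is white.
Long rows with product=GQ8, color=white: 949 + 496 + 728 = 2173.

2173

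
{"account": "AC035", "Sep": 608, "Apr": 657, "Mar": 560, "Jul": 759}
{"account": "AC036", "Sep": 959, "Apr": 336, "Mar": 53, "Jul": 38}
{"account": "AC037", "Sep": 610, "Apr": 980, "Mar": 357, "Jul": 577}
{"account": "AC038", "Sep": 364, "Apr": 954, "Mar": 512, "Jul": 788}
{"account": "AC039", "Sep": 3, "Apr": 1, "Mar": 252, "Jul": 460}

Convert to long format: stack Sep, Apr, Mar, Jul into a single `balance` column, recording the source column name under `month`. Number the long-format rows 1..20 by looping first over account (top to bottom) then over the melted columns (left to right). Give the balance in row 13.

20 rows total (5 × 4). Row 13: index ⌊(13-1)/4⌋ = 3 into account → AC038; (13-1) mod 4 = 0 into the melted columns → Sep.
So row 13 is (AC038, Sep, 364); balance = 364.

364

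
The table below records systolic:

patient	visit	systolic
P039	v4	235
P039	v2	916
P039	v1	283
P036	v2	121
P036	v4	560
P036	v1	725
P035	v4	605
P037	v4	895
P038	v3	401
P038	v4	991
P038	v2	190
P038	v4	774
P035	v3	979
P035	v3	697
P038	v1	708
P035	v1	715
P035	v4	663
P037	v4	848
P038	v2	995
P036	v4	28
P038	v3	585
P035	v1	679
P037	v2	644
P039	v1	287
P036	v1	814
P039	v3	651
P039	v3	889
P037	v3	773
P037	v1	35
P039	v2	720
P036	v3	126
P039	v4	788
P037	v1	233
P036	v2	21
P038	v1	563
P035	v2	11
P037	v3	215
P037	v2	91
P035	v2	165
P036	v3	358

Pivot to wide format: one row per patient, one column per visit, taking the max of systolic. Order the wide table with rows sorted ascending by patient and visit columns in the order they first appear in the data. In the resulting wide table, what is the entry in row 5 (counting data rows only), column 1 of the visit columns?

With rows sorted ascending by patient, row 5 is patient=P039. visit columns in first-appearance order: v4, v2, v1, v3; column 1 is v4.
Long rows with patient=P039, visit=v4: max(235, 788) = 788.

788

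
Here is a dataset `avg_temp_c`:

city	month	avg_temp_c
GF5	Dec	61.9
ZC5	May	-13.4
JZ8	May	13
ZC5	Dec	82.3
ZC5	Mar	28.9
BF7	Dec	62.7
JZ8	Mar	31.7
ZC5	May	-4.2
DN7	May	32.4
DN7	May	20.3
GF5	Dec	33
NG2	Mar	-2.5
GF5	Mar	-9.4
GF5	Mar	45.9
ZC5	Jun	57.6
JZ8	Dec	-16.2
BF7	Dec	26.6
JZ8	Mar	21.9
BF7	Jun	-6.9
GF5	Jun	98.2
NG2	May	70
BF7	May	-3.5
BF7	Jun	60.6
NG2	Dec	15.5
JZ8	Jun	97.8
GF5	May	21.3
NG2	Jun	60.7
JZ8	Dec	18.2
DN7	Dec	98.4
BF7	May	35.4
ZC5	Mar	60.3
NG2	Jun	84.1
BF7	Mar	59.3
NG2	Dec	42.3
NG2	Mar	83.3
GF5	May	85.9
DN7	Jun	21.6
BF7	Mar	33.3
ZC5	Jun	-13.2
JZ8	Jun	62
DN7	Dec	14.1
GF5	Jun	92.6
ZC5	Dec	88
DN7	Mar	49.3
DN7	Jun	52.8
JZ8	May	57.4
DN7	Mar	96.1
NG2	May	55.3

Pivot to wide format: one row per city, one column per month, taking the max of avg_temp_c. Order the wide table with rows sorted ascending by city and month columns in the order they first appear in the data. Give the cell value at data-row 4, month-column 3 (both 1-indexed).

31.7

With rows sorted ascending by city, row 4 is city=JZ8. month columns in first-appearance order: Dec, May, Mar, Jun; column 3 is Mar.
Long rows with city=JZ8, month=Mar: max(31.7, 21.9) = 31.7.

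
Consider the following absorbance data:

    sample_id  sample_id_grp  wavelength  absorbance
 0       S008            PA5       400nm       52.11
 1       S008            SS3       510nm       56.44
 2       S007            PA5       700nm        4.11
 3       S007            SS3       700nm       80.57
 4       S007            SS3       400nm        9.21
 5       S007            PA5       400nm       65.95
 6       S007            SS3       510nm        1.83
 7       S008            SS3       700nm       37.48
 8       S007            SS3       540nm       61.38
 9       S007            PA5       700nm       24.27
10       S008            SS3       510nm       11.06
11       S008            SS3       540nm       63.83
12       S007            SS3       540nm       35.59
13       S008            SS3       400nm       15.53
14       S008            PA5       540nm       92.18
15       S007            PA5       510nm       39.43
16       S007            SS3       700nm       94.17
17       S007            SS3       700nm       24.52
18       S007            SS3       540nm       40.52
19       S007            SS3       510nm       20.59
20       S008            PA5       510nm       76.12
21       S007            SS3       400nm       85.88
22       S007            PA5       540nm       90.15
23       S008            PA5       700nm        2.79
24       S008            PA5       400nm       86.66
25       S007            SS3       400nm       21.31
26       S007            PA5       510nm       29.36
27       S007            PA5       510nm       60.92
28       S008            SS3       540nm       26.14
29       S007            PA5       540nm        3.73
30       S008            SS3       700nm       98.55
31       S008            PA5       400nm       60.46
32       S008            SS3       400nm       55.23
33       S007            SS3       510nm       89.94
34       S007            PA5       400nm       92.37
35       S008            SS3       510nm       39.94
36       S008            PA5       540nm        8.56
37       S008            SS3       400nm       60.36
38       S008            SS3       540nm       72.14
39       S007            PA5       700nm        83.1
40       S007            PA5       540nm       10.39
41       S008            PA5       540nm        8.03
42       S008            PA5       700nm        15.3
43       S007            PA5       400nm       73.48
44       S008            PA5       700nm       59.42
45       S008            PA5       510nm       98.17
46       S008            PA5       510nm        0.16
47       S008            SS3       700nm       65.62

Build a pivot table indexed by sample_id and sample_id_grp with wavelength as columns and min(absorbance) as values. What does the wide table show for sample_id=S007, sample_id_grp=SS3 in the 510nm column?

1.83

Rows with sample_id=S007, sample_id_grp=SS3 and wavelength=510nm: absorbance values are 1.83, 20.59, 89.94.
min(1.83, 20.59, 89.94) = 1.83.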